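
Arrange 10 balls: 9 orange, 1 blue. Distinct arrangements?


10!/(9!×1!) = 10

10


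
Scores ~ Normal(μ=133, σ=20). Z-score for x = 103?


z = (x - μ)/σ = (103 - 133)/20 = -1.5

z = -1.5


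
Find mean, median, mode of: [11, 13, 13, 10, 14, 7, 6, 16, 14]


Sorted: [6, 7, 10, 11, 13, 13, 14, 14, 16]
Mean = 104/9
Median = 13
Freq: {11: 1, 13: 2, 10: 1, 14: 2, 7: 1, 6: 1, 16: 1}
Mode: [13, 14]

Mean=104/9, Median=13, Mode=[13, 14]


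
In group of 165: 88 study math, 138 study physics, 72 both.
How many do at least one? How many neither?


|A∪B| = 88+138-72 = 154
Neither = 165-154 = 11

At least one: 154; Neither: 11


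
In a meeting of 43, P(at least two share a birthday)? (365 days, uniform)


P(all different) = Π(365-i)/365 for i=0..42
= 0.076077
P(match) = 1 - 0.076077 = 0.923923

P ≈ 0.9239 ≈ 92.39%


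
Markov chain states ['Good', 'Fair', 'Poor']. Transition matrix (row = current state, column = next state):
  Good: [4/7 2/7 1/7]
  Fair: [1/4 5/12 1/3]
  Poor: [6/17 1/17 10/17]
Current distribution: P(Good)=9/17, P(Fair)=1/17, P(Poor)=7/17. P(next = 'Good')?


P(next=Good) = Σᵢ P(now=i)×P(i→Good)
= 9/17×4/7 + 1/17×1/4 + 7/17×6/17
= 36/119 + 1/68 + 42/289 = 3743/8092

P = 3743/8092 ≈ 0.4626


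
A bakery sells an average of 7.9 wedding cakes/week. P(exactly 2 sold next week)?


Poisson(λ=7.9): P(X=2) = e^(-λ)×λ^k/k!
= e^(-7.9) × 7.9^2 / 2!
≈ 0.0003707435405 × 62.41 / 2 ≈ 0.011569

P(X=2) ≈ 0.011569 ≈ 1.16%


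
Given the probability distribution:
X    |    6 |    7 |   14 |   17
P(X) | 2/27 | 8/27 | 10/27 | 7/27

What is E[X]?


E[X] = Σ x·P(X=x)
= (6)×(2/27) + (7)×(8/27) + (14)×(10/27) + (17)×(7/27)
= 109/9

E[X] = 109/9


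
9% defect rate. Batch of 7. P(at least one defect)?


P(all good) = (91/100)^7 = 51676101935731/100000000000000
P(≥1 defect) = 48323898064269/100000000000000

P = 48323898064269/100000000000000 ≈ 48.32%


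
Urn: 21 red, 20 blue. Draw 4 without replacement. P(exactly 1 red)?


Hypergeometric: C(21,1)×C(20,3)/C(41,4)
= 21×1140/101270 = 126/533

P(X=1) = 126/533 ≈ 23.64%


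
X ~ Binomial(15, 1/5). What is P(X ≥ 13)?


P(X ≥ 13) = Σ P(X=i) for i=13..15
P(X=13) = 336/6103515625
P(X=14) = 12/6103515625
P(X=15) = 1/30517578125
Sum = 1741/30517578125

P(X ≥ 13) = 1741/30517578125 ≈ 0.00%


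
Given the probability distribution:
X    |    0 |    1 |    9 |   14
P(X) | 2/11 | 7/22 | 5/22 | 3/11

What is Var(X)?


E[X] = 68/11
E[X²] = 794/11
Var(X) = E[X²] - (E[X])² = 794/11 - 4624/121 = 4110/121

Var(X) = 4110/121 ≈ 33.9669


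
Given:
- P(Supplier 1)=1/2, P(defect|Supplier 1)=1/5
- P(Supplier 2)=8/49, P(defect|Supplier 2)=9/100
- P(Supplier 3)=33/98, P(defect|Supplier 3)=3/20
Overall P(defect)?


P(B) = Σ P(B|Aᵢ)×P(Aᵢ)
  1/5×1/2 = 1/10
  9/100×8/49 = 18/1225
  3/20×33/98 = 99/1960
Sum = 1619/9800

P(defect) = 1619/9800 ≈ 16.52%


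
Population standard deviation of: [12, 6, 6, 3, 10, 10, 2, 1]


Mean = 50/8 = 25/4
  (12-25/4)²=529/16
  (6-25/4)²=1/16
  (6-25/4)²=1/16
  (3-25/4)²=169/16
  (10-25/4)²=225/16
  (10-25/4)²=225/16
  (2-25/4)²=289/16
  (1-25/4)²=441/16
Σ(x-μ)² = 235/2
σ² = (235/2)/8 = 235/16

σ = √(235/16) ≈ 3.8324


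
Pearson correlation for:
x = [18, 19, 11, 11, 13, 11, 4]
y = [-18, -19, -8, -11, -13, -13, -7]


n=7, Σx=87, Σy=-89, Σxy=-1234, Σx²=1233, Σy²=1257
r = (7×(-1234) - 87×(-89))/√((7×1233 - 87²)(7×1257 - (-89)²))
= -895/√(1062×878) = -895/√932436 ≈ -895/965.6273 ≈ -0.9269

r ≈ -0.9269


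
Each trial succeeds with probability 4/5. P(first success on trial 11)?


Geometric: P(X=11) = (1-p)^(k-1)×p = (1/5)^10×4/5 = 4/48828125

P(X=11) = 4/48828125 ≈ 0.00%


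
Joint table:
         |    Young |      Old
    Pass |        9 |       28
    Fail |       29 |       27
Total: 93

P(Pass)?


P(Pass) = (9+28)/93 = 37/93

P(Pass) = 37/93 ≈ 39.78%


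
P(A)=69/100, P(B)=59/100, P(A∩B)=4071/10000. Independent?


P(A)×P(B) = 4071/10000
P(A∩B) = 4071/10000
Equal ✓ → Independent

Yes, independent


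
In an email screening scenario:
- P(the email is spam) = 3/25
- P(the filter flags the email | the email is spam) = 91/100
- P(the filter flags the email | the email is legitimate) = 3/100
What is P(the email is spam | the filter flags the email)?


Using Bayes' theorem:
P(A|B) = P(B|A)·P(A) / P(B)

P(the filter flags the email) = 91/100 × 3/25 + 3/100 × 22/25
= 273/2500 + 33/1250 = 339/2500

P(the email is spam|the filter flags the email) = (273/2500) / (339/2500) = 91/113

P(the email is spam|the filter flags the email) = 91/113 ≈ 80.53%


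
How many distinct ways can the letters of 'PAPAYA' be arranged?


Letters: 6, freq: {'P': 2, 'A': 3, 'Y': 1}
6!/(2!×3!×1!) = 720/12 = 60

60


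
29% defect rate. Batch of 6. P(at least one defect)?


P(all good) = (71/100)^6 = 128100283921/1000000000000
P(≥1 defect) = 871899716079/1000000000000

P = 871899716079/1000000000000 ≈ 87.19%


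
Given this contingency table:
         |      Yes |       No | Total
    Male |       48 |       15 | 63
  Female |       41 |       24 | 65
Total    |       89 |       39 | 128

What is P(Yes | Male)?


P(Yes | Male) = 48/(48+15) = 48/63 = 16/21

P(Yes|Male) = 16/21 ≈ 76.19%


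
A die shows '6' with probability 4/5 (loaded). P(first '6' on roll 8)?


Geometric: P(X=8) = (1-p)^(k-1)×p = (1/5)^7×4/5 = 4/390625

P(X=8) = 4/390625 ≈ 0.00%


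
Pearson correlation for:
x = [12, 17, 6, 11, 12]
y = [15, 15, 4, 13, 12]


n=5, Σx=58, Σy=59, Σxy=746, Σx²=734, Σy²=779
r = (5×746 - 58×59)/√((5×734 - 58²)(5×779 - 59²))
= 308/√(306×414) = 308/√126684 ≈ 308/355.9270 ≈ 0.8653

r ≈ 0.8653


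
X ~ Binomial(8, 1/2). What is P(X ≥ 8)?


P(X ≥ 8) = Σ P(X=i) for i=8..8
P(X=8) = 1/256
Sum = 1/256

P(X ≥ 8) = 1/256 ≈ 0.39%


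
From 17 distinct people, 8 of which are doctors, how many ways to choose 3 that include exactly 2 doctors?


Choose 2 of the 8 doctors and 1 of the other 9 people:
C(8,2)×C(9,1) = 28×9 = 252

252


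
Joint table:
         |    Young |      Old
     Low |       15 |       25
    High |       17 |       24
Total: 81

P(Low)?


P(Low) = (15+25)/81 = 40/81

P(Low) = 40/81 ≈ 49.38%


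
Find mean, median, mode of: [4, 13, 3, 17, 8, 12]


Sorted: [3, 4, 8, 12, 13, 17]
Mean = 57/6 = 19/2
Median = 10
Freq: {4: 1, 13: 1, 3: 1, 17: 1, 8: 1, 12: 1}
Mode: No mode

Mean=19/2, Median=10, Mode=No mode


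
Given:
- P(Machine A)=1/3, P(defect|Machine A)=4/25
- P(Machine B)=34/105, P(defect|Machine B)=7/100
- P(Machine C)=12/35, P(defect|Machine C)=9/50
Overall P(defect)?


P(B) = Σ P(B|Aᵢ)×P(Aᵢ)
  4/25×1/3 = 4/75
  7/100×34/105 = 17/750
  9/50×12/35 = 54/875
Sum = 241/1750

P(defect) = 241/1750 ≈ 13.77%


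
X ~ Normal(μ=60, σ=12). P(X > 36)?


z = (36-60)/12 = -2.0
P(X > 36) = 1 - P(Z ≤ -2.0) = 1 - 0.0228 = 0.9772

P(X > 36) ≈ 0.9772


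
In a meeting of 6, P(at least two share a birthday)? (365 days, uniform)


P(all different) = Π(365-i)/365 for i=0..5
= 0.959538
P(match) = 1 - 0.959538 = 0.040462

P ≈ 0.0405 ≈ 4.05%


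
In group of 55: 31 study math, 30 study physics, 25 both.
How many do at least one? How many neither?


|A∪B| = 31+30-25 = 36
Neither = 55-36 = 19

At least one: 36; Neither: 19


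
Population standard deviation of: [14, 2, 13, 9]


Mean = 38/4 = 19/2
  (14-19/2)²=81/4
  (2-19/2)²=225/4
  (13-19/2)²=49/4
  (9-19/2)²=1/4
Σ(x-μ)² = 89
σ² = 89/4

σ = √(89/4) ≈ 4.7170


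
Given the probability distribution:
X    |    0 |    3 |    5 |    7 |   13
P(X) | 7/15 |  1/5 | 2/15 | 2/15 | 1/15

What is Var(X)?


E[X] = 46/15
E[X²] = 344/15
Var(X) = E[X²] - (E[X])² = 344/15 - 2116/225 = 3044/225

Var(X) = 3044/225 ≈ 13.5289


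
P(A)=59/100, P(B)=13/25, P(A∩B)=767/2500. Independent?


P(A)×P(B) = 767/2500
P(A∩B) = 767/2500
Equal ✓ → Independent

Yes, independent


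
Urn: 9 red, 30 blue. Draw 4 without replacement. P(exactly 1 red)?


Hypergeometric: C(9,1)×C(30,3)/C(39,4)
= 9×4060/82251 = 4060/9139

P(X=1) = 4060/9139 ≈ 44.42%


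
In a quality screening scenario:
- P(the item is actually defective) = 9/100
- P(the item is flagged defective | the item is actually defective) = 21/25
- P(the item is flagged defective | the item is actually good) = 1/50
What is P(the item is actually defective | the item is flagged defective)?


Using Bayes' theorem:
P(A|B) = P(B|A)·P(A) / P(B)

P(the item is flagged defective) = 21/25 × 9/100 + 1/50 × 91/100
= 189/2500 + 91/5000 = 469/5000

P(the item is actually defective|the item is flagged defective) = (189/2500) / (469/5000) = 54/67

P(the item is actually defective|the item is flagged defective) = 54/67 ≈ 80.60%


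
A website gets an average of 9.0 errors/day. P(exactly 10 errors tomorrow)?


Poisson(λ=9.0): P(X=10) = e^(-λ)×λ^k/k!
= e^(-9.0) × 9.0^10 / 10!
≈ 0.0001234098041 × 3486784401 / 3628800 ≈ 0.118580

P(X=10) ≈ 0.118580 ≈ 11.86%


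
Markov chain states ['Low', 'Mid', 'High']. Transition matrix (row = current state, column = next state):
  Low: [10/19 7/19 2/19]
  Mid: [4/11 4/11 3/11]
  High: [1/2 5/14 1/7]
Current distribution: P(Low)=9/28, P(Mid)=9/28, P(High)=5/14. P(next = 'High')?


P(next=High) = Σᵢ P(now=i)×P(i→High)
= 9/28×2/19 + 9/28×3/11 + 5/14×1/7
= 9/266 + 27/308 + 5/98 = 7067/40964

P = 7067/40964 ≈ 0.1725


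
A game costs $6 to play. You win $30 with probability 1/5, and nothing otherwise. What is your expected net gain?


E[gain] = (30-6)×1/5 + (-6)×4/5
= 24/5 - 24/5 = 0

Expected net gain = $0 ≈ $0.00


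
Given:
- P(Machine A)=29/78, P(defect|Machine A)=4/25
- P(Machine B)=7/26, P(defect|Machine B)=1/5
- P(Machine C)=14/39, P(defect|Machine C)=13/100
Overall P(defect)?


P(B) = Σ P(B|Aᵢ)×P(Aᵢ)
  4/25×29/78 = 58/975
  1/5×7/26 = 7/130
  13/100×14/39 = 7/150
Sum = 4/25

P(defect) = 4/25 ≈ 16.00%


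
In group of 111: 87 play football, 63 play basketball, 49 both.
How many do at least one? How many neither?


|A∪B| = 87+63-49 = 101
Neither = 111-101 = 10

At least one: 101; Neither: 10


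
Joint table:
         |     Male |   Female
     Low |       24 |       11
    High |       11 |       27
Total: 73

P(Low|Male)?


P(Low|Male) = 24/(24+11) = 24/35

P = 24/35 ≈ 68.57%


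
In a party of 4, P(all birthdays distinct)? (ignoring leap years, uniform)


P(all different) = Π(365-i)/365 for i=0..3
= (365/365)×(364/365)×...×(362/365)
= 0.983644

P ≈ 0.9836 ≈ 98.36%


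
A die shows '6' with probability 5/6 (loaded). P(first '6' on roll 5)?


Geometric: P(X=5) = (1-p)^(k-1)×p = (1/6)^4×5/6 = 5/7776

P(X=5) = 5/7776 ≈ 0.06%


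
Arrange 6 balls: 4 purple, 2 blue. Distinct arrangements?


6!/(4!×2!) = 15

15


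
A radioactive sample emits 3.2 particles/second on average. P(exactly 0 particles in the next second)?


Poisson(λ=3.2): P(X=0) = e^(-λ)×λ^k/k!
= e^(-3.2) × 3.2^0 / 0!
≈ 0.04076220398 × 1 / 1 ≈ 0.040762

P(X=0) ≈ 0.040762 ≈ 4.08%


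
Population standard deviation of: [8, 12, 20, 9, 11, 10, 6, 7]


Mean = 83/8
  (8-83/8)²=361/64
  (12-83/8)²=169/64
  (20-83/8)²=5929/64
  (9-83/8)²=121/64
  (11-83/8)²=25/64
  (10-83/8)²=9/64
  (6-83/8)²=1225/64
  (7-83/8)²=729/64
Σ(x-μ)² = 1071/8
σ² = (1071/8)/8 = 1071/64

σ = √(1071/64) ≈ 4.0908


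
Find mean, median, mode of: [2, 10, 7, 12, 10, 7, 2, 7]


Sorted: [2, 2, 7, 7, 7, 10, 10, 12]
Mean = 57/8
Median = 7
Freq: {2: 2, 10: 2, 7: 3, 12: 1}
Mode: [7]

Mean=57/8, Median=7, Mode=7


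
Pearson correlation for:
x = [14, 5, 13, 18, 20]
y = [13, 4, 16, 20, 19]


n=5, Σx=70, Σy=72, Σxy=1150, Σx²=1114, Σy²=1202
r = (5×1150 - 70×72)/√((5×1114 - 70²)(5×1202 - 72²))
= 710/√(670×826) = 710/√553420 ≈ 710/743.9220 ≈ 0.9544

r ≈ 0.9544


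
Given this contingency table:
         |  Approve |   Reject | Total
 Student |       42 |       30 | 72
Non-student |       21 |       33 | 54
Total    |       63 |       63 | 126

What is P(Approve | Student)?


P(Approve | Student) = 42/(42+30) = 42/72 = 7/12

P(Approve|Student) = 7/12 ≈ 58.33%


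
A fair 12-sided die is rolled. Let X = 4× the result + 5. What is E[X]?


E[die] = (1+12)/2 = 13/2
E[X] = 4×13/2 + 5 = 31

E[X] = 31


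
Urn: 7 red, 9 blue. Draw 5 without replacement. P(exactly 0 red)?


Hypergeometric: C(7,0)×C(9,5)/C(16,5)
= 1×126/4368 = 3/104

P(X=0) = 3/104 ≈ 2.88%


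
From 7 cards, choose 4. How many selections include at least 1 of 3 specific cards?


Complement: C(7,4) - C(4,4) = 35 - 1 = 34

34


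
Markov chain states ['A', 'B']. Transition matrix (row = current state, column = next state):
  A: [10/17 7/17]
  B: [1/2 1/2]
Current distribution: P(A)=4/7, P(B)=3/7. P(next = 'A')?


P(next=A) = Σᵢ P(now=i)×P(i→A)
= 4/7×10/17 + 3/7×1/2
= 40/119 + 3/14 = 131/238

P = 131/238 ≈ 0.5504


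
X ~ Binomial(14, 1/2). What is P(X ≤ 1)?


P(X ≤ 1) = Σ P(X=i) for i=0..1
P(X=0) = 1/16384
P(X=1) = 7/8192
Sum = 15/16384

P(X ≤ 1) = 15/16384 ≈ 0.09%


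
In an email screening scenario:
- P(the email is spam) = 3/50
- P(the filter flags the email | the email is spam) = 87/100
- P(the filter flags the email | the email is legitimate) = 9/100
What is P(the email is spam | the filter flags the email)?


Using Bayes' theorem:
P(A|B) = P(B|A)·P(A) / P(B)

P(the filter flags the email) = 87/100 × 3/50 + 9/100 × 47/50
= 261/5000 + 423/5000 = 171/1250

P(the email is spam|the filter flags the email) = (261/5000) / (171/1250) = 29/76

P(the email is spam|the filter flags the email) = 29/76 ≈ 38.16%


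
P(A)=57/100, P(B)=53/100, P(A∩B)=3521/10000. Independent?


P(A)×P(B) = 3021/10000
P(A∩B) = 3521/10000
Not equal → NOT independent

No, not independent


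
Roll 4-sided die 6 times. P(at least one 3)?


P(no 3)^6 = (3/4)^6 = 729/4096
P(≥1) = 1 - 729/4096 = 3367/4096

P = 3367/4096 ≈ 82.20%


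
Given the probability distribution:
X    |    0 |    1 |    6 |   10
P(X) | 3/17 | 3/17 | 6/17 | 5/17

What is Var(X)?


E[X] = 89/17
E[X²] = 719/17
Var(X) = E[X²] - (E[X])² = 719/17 - 7921/289 = 4302/289

Var(X) = 4302/289 ≈ 14.8858


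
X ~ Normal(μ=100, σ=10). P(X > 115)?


z = (115-100)/10 = 1.5
P(X > 115) = 1 - P(Z ≤ 1.5) = 1 - 0.9332 = 0.0668

P(X > 115) ≈ 0.0668


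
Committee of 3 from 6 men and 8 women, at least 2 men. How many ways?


Count by #men:
  2M,1W: C(6,2)×C(8,1)=120
  3M,0W: C(6,3)×C(8,0)=20
Total = 140

140


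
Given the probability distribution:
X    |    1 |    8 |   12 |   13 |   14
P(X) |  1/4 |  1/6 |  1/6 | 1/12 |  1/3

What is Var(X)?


E[X] = 28/3
E[X²] = 343/3
Var(X) = E[X²] - (E[X])² = 343/3 - 784/9 = 245/9

Var(X) = 245/9 ≈ 27.2222


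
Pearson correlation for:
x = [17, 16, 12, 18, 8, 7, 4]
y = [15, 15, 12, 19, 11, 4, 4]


n=7, Σx=82, Σy=80, Σxy=1113, Σx²=1142, Σy²=1108
r = (7×1113 - 82×80)/√((7×1142 - 82²)(7×1108 - 80²))
= 1231/√(1270×1356) = 1231/√1722120 ≈ 1231/1312.2957 ≈ 0.9381

r ≈ 0.9381


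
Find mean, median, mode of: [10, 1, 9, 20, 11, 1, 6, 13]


Sorted: [1, 1, 6, 9, 10, 11, 13, 20]
Mean = 71/8
Median = 19/2
Freq: {10: 1, 1: 2, 9: 1, 20: 1, 11: 1, 6: 1, 13: 1}
Mode: [1]

Mean=71/8, Median=19/2, Mode=1


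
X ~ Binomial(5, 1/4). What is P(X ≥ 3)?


P(X ≥ 3) = Σ P(X=i) for i=3..5
P(X=3) = 45/512
P(X=4) = 15/1024
P(X=5) = 1/1024
Sum = 53/512

P(X ≥ 3) = 53/512 ≈ 10.35%


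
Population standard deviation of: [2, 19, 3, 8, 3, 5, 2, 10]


Mean = 52/8 = 13/2
  (2-13/2)²=81/4
  (19-13/2)²=625/4
  (3-13/2)²=49/4
  (8-13/2)²=9/4
  (3-13/2)²=49/4
  (5-13/2)²=9/4
  (2-13/2)²=81/4
  (10-13/2)²=49/4
Σ(x-μ)² = 238
σ² = 238/8 = 119/4

σ = √(119/4) ≈ 5.4544


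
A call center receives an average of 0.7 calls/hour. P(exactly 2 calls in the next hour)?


Poisson(λ=0.7): P(X=2) = e^(-λ)×λ^k/k!
= e^(-0.7) × 0.7^2 / 2!
≈ 0.4965853038 × 0.49 / 2 ≈ 0.121663

P(X=2) ≈ 0.121663 ≈ 12.17%


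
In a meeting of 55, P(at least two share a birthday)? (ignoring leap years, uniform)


P(all different) = Π(365-i)/365 for i=0..54
= 0.013738
P(match) = 1 - 0.013738 = 0.986262

P ≈ 0.9863 ≈ 98.63%


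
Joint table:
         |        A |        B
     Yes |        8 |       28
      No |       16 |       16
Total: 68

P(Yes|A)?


P(Yes|A) = 8/(8+16) = 8/24 = 1/3

P = 1/3 ≈ 33.33%


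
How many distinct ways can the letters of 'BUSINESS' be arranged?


Letters: 8, freq: {'B': 1, 'U': 1, 'S': 3, 'I': 1, 'N': 1, 'E': 1}
8!/(1!×1!×3!×1!×1!×1!) = 40320/6 = 6720

6720


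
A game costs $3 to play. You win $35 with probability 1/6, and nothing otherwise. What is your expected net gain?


E[gain] = (35-3)×1/6 + (-3)×5/6
= 16/3 - 5/2 = 17/6

Expected net gain = $17/6 ≈ $2.83


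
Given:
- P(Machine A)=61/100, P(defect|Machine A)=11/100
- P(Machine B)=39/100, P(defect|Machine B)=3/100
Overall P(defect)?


P(B) = Σ P(B|Aᵢ)×P(Aᵢ)
  11/100×61/100 = 671/10000
  3/100×39/100 = 117/10000
Sum = 197/2500

P(defect) = 197/2500 ≈ 7.88%


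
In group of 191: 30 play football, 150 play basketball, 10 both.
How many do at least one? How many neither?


|A∪B| = 30+150-10 = 170
Neither = 191-170 = 21

At least one: 170; Neither: 21


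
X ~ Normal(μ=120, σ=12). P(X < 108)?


z = (108-120)/12 = -1.0
P(Z < -1.0) = 0.1587

P(X < 108) ≈ 0.1587


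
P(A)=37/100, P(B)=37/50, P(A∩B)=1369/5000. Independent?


P(A)×P(B) = 1369/5000
P(A∩B) = 1369/5000
Equal ✓ → Independent

Yes, independent


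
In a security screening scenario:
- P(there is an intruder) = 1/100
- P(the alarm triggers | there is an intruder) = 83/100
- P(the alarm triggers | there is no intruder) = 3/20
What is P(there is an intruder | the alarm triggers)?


Using Bayes' theorem:
P(A|B) = P(B|A)·P(A) / P(B)

P(the alarm triggers) = 83/100 × 1/100 + 3/20 × 99/100
= 83/10000 + 297/2000 = 98/625

P(there is an intruder|the alarm triggers) = (83/10000) / (98/625) = 83/1568

P(there is an intruder|the alarm triggers) = 83/1568 ≈ 5.29%


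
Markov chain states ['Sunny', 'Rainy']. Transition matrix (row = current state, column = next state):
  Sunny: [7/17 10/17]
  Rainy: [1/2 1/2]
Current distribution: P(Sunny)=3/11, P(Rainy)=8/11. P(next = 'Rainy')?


P(next=Rainy) = Σᵢ P(now=i)×P(i→Rainy)
= 3/11×10/17 + 8/11×1/2
= 30/187 + 4/11 = 98/187

P = 98/187 ≈ 0.5241


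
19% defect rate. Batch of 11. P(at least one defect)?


P(all good) = (81/100)^11 = 984770902183611232881/10000000000000000000000
P(≥1 defect) = 9015229097816388767119/10000000000000000000000

P = 9015229097816388767119/10000000000000000000000 ≈ 90.15%


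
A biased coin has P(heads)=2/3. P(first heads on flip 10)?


Geometric: P(X=10) = (1-p)^(k-1)×p = (1/3)^9×2/3 = 2/59049

P(X=10) = 2/59049 ≈ 0.00%


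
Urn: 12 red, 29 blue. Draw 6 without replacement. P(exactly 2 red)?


Hypergeometric: C(12,2)×C(29,4)/C(41,6)
= 66×23751/4496388 = 20097/57646

P(X=2) = 20097/57646 ≈ 34.86%


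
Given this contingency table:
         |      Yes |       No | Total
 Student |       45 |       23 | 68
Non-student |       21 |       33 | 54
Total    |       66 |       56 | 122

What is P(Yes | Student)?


P(Yes | Student) = 45/(45+23) = 45/68

P(Yes|Student) = 45/68 ≈ 66.18%


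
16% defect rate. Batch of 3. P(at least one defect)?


P(all good) = (21/25)^3 = 9261/15625
P(≥1 defect) = 6364/15625

P = 6364/15625 ≈ 40.73%


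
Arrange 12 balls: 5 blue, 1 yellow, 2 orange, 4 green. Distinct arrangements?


12!/(5!×1!×2!×4!) = 83160

83160


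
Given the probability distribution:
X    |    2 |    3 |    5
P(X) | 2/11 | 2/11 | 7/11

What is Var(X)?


E[X] = 45/11
E[X²] = 201/11
Var(X) = E[X²] - (E[X])² = 201/11 - 2025/121 = 186/121

Var(X) = 186/121 ≈ 1.5372


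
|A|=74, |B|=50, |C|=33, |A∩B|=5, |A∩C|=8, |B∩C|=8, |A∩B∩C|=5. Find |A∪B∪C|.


|A∪B∪C| = 74+50+33-5-8-8+5 = 141

|A∪B∪C| = 141


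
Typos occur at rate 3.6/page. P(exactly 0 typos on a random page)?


Poisson(λ=3.6): P(X=0) = e^(-λ)×λ^k/k!
= e^(-3.6) × 3.6^0 / 0!
≈ 0.02732372245 × 1 / 1 ≈ 0.027324

P(X=0) ≈ 0.027324 ≈ 2.73%


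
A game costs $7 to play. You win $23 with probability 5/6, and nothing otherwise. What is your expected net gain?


E[gain] = (23-7)×5/6 + (-7)×1/6
= 40/3 - 7/6 = 73/6

Expected net gain = $73/6 ≈ $12.17


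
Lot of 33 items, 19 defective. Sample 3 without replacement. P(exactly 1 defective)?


Hypergeometric: C(19,1)×C(14,2)/C(33,3)
= 19×91/5456 = 1729/5456

P(X=1) = 1729/5456 ≈ 31.69%


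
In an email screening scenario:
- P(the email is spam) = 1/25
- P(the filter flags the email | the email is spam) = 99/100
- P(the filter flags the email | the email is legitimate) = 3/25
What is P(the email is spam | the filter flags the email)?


Using Bayes' theorem:
P(A|B) = P(B|A)·P(A) / P(B)

P(the filter flags the email) = 99/100 × 1/25 + 3/25 × 24/25
= 99/2500 + 72/625 = 387/2500

P(the email is spam|the filter flags the email) = (99/2500) / (387/2500) = 11/43

P(the email is spam|the filter flags the email) = 11/43 ≈ 25.58%


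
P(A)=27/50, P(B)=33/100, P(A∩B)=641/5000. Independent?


P(A)×P(B) = 891/5000
P(A∩B) = 641/5000
Not equal → NOT independent

No, not independent


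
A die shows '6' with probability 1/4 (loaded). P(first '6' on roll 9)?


Geometric: P(X=9) = (1-p)^(k-1)×p = (3/4)^8×1/4 = 6561/262144

P(X=9) = 6561/262144 ≈ 2.50%


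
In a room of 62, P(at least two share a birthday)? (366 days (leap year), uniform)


P(all different) = Π(366-i)/366 for i=0..61
= 0.004156
P(match) = 1 - 0.004156 = 0.995844

P ≈ 0.9958 ≈ 99.58%


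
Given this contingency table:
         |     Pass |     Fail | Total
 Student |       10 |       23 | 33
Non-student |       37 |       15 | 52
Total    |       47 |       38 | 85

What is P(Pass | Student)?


P(Pass | Student) = 10/(10+23) = 10/33

P(Pass|Student) = 10/33 ≈ 30.30%


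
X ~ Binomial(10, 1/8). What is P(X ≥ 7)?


P(X ≥ 7) = Σ P(X=i) for i=7..10
P(X=7) = 5145/134217728
P(X=8) = 2205/1073741824
P(X=9) = 35/536870912
P(X=10) = 1/1073741824
Sum = 10859/268435456

P(X ≥ 7) = 10859/268435456 ≈ 0.00%


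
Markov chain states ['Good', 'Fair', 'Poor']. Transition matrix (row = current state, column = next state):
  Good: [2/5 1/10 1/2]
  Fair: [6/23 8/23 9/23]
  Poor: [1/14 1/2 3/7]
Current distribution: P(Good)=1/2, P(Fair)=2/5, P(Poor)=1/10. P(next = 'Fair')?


P(next=Fair) = Σᵢ P(now=i)×P(i→Fair)
= 1/2×1/10 + 2/5×8/23 + 1/10×1/2
= 1/20 + 16/115 + 1/20 = 11/46

P = 11/46 ≈ 0.2391


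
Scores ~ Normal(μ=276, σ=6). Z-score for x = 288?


z = (x - μ)/σ = (288 - 276)/6 = 2.0

z = 2.0


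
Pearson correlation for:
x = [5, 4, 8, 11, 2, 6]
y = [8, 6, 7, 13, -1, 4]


n=6, Σx=36, Σy=37, Σxy=285, Σx²=266, Σy²=335
r = (6×285 - 36×37)/√((6×266 - 36²)(6×335 - 37²))
= 378/√(300×641) = 378/√192300 ≈ 378/438.5202 ≈ 0.8620

r ≈ 0.8620


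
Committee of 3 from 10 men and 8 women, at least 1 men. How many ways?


Count by #men:
  1M,2W: C(10,1)×C(8,2)=280
  2M,1W: C(10,2)×C(8,1)=360
  3M,0W: C(10,3)×C(8,0)=120
Total = 760

760


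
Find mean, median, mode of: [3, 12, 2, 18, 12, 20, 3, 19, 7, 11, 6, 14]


Sorted: [2, 3, 3, 6, 7, 11, 12, 12, 14, 18, 19, 20]
Mean = 127/12
Median = 23/2
Freq: {3: 2, 12: 2, 2: 1, 18: 1, 20: 1, 19: 1, 7: 1, 11: 1, 6: 1, 14: 1}
Mode: [3, 12]

Mean=127/12, Median=23/2, Mode=[3, 12]


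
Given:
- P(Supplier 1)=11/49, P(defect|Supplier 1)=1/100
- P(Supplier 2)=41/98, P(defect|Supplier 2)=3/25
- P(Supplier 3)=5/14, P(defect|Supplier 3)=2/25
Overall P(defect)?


P(B) = Σ P(B|Aᵢ)×P(Aᵢ)
  1/100×11/49 = 11/4900
  3/25×41/98 = 123/2450
  2/25×5/14 = 1/35
Sum = 397/4900

P(defect) = 397/4900 ≈ 8.10%


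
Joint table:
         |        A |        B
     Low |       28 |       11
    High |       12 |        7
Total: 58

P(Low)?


P(Low) = (28+11)/58 = 39/58

P(Low) = 39/58 ≈ 67.24%


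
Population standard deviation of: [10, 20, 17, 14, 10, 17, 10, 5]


Mean = 103/8
  (10-103/8)²=529/64
  (20-103/8)²=3249/64
  (17-103/8)²=1089/64
  (14-103/8)²=81/64
  (10-103/8)²=529/64
  (17-103/8)²=1089/64
  (10-103/8)²=529/64
  (5-103/8)²=3969/64
Σ(x-μ)² = 1383/8
σ² = (1383/8)/8 = 1383/64

σ = √(1383/64) ≈ 4.6486


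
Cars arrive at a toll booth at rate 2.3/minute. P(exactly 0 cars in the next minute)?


Poisson(λ=2.3): P(X=0) = e^(-λ)×λ^k/k!
= e^(-2.3) × 2.3^0 / 0!
≈ 0.1002588437 × 1 / 1 ≈ 0.100259

P(X=0) ≈ 0.100259 ≈ 10.03%


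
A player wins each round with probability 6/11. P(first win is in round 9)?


Geometric: P(X=9) = (1-p)^(k-1)×p = (5/11)^8×6/11 = 2343750/2357947691

P(X=9) = 2343750/2357947691 ≈ 0.10%


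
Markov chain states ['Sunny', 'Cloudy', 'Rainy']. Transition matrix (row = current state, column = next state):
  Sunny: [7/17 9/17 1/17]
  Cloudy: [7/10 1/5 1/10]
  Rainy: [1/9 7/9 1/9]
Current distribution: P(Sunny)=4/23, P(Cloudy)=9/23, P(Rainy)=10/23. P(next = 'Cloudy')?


P(next=Cloudy) = Σᵢ P(now=i)×P(i→Cloudy)
= 4/23×9/17 + 9/23×1/5 + 10/23×7/9
= 36/391 + 9/115 + 70/207 = 389/765

P = 389/765 ≈ 0.5085


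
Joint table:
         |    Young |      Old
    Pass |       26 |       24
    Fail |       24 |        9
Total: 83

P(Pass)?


P(Pass) = (26+24)/83 = 50/83

P(Pass) = 50/83 ≈ 60.24%


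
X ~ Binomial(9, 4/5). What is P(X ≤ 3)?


P(X ≤ 3) = Σ P(X=i) for i=0..3
P(X=0) = 1/1953125
P(X=1) = 36/1953125
P(X=2) = 576/1953125
P(X=3) = 5376/1953125
Sum = 5989/1953125

P(X ≤ 3) = 5989/1953125 ≈ 0.31%


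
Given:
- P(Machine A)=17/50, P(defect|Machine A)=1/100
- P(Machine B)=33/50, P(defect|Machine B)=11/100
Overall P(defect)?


P(B) = Σ P(B|Aᵢ)×P(Aᵢ)
  1/100×17/50 = 17/5000
  11/100×33/50 = 363/5000
Sum = 19/250

P(defect) = 19/250 ≈ 7.60%


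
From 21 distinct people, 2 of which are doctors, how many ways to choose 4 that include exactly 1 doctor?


Choose 1 of the 2 doctors and 3 of the other 19 people:
C(2,1)×C(19,3) = 2×969 = 1938

1938


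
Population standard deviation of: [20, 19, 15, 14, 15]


Mean = 83/5
  (20-83/5)²=289/25
  (19-83/5)²=144/25
  (15-83/5)²=64/25
  (14-83/5)²=169/25
  (15-83/5)²=64/25
Σ(x-μ)² = 146/5
σ² = (146/5)/5 = 146/25

σ = √(146/25) ≈ 2.4166


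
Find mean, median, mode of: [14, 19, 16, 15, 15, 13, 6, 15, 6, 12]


Sorted: [6, 6, 12, 13, 14, 15, 15, 15, 16, 19]
Mean = 131/10
Median = 29/2
Freq: {14: 1, 19: 1, 16: 1, 15: 3, 13: 1, 6: 2, 12: 1}
Mode: [15]

Mean=131/10, Median=29/2, Mode=15


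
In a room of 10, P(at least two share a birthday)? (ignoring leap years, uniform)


P(all different) = Π(365-i)/365 for i=0..9
= 0.883052
P(match) = 1 - 0.883052 = 0.116948

P ≈ 0.1169 ≈ 11.69%


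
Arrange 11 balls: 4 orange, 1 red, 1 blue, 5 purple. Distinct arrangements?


11!/(4!×1!×1!×5!) = 13860

13860


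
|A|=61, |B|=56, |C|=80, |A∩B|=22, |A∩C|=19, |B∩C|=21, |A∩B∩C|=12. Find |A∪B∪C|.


|A∪B∪C| = 61+56+80-22-19-21+12 = 147

|A∪B∪C| = 147


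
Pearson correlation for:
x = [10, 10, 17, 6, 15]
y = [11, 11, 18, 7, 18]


n=5, Σx=58, Σy=65, Σxy=838, Σx²=750, Σy²=939
r = (5×838 - 58×65)/√((5×750 - 58²)(5×939 - 65²))
= 420/√(386×470) = 420/√181420 ≈ 420/425.9343 ≈ 0.9861

r ≈ 0.9861


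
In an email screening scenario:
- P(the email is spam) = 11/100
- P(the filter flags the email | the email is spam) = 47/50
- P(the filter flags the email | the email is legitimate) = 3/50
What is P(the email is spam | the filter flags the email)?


Using Bayes' theorem:
P(A|B) = P(B|A)·P(A) / P(B)

P(the filter flags the email) = 47/50 × 11/100 + 3/50 × 89/100
= 517/5000 + 267/5000 = 98/625

P(the email is spam|the filter flags the email) = (517/5000) / (98/625) = 517/784

P(the email is spam|the filter flags the email) = 517/784 ≈ 65.94%


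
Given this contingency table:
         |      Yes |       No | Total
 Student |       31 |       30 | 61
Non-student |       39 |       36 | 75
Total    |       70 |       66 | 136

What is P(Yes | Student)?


P(Yes | Student) = 31/(31+30) = 31/61

P(Yes|Student) = 31/61 ≈ 50.82%


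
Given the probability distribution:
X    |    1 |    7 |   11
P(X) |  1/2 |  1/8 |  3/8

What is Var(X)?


E[X] = 11/2
E[X²] = 52
Var(X) = E[X²] - (E[X])² = 52 - 121/4 = 87/4

Var(X) = 87/4 ≈ 21.7500


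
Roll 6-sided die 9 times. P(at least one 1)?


P(no 1)^9 = (5/6)^9 = 1953125/10077696
P(≥1) = 1 - 1953125/10077696 = 8124571/10077696

P = 8124571/10077696 ≈ 80.62%


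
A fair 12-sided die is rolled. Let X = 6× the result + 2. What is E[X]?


E[die] = (1+12)/2 = 13/2
E[X] = 6×13/2 + 2 = 41

E[X] = 41


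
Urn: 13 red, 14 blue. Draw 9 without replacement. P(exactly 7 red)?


Hypergeometric: C(13,7)×C(14,2)/C(27,9)
= 1716×91/4686825 = 364/10925

P(X=7) = 364/10925 ≈ 3.33%


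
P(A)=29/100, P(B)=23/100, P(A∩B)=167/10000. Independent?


P(A)×P(B) = 667/10000
P(A∩B) = 167/10000
Not equal → NOT independent

No, not independent


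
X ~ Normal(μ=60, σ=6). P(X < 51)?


z = (51-60)/6 = -1.5
P(Z < -1.5) = 0.0668

P(X < 51) ≈ 0.0668


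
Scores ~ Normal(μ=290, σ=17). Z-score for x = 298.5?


z = (x - μ)/σ = (298.5 - 290)/17 = 0.5

z = 0.5


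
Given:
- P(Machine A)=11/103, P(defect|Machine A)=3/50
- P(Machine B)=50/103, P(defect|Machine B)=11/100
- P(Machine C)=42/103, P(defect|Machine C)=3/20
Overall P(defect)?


P(B) = Σ P(B|Aᵢ)×P(Aᵢ)
  3/50×11/103 = 33/5150
  11/100×50/103 = 11/206
  3/20×42/103 = 63/1030
Sum = 623/5150

P(defect) = 623/5150 ≈ 12.10%


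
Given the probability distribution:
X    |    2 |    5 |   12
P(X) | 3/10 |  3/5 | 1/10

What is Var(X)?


E[X] = 24/5
E[X²] = 153/5
Var(X) = E[X²] - (E[X])² = 153/5 - 576/25 = 189/25

Var(X) = 189/25 ≈ 7.5600


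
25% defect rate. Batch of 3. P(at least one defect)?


P(all good) = (3/4)^3 = 27/64
P(≥1 defect) = 37/64

P = 37/64 ≈ 57.81%


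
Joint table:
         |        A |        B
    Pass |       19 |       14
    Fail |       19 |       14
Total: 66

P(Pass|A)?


P(Pass|A) = 19/(19+19) = 19/38 = 1/2

P = 1/2 ≈ 50.00%


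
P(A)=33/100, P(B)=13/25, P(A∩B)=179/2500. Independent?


P(A)×P(B) = 429/2500
P(A∩B) = 179/2500
Not equal → NOT independent

No, not independent


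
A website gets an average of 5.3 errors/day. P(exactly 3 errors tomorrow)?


Poisson(λ=5.3): P(X=3) = e^(-λ)×λ^k/k!
= e^(-5.3) × 5.3^3 / 3!
≈ 0.004991593907 × 148.877 / 6 ≈ 0.123856

P(X=3) ≈ 0.123856 ≈ 12.39%


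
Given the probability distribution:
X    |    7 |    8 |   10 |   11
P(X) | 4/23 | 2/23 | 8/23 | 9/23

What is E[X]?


E[X] = Σ x·P(X=x)
= (7)×(4/23) + (8)×(2/23) + (10)×(8/23) + (11)×(9/23)
= 223/23

E[X] = 223/23


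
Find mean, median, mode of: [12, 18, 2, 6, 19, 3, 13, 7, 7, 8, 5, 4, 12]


Sorted: [2, 3, 4, 5, 6, 7, 7, 8, 12, 12, 13, 18, 19]
Mean = 116/13
Median = 7
Freq: {12: 2, 18: 1, 2: 1, 6: 1, 19: 1, 3: 1, 13: 1, 7: 2, 8: 1, 5: 1, 4: 1}
Mode: [7, 12]

Mean=116/13, Median=7, Mode=[7, 12]


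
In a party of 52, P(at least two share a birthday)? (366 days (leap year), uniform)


P(all different) = Π(366-i)/366 for i=0..51
= 0.022238
P(match) = 1 - 0.022238 = 0.977762

P ≈ 0.9778 ≈ 97.78%


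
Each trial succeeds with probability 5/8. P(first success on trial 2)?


Geometric: P(X=2) = (1-p)^(k-1)×p = (3/8)^1×5/8 = 15/64

P(X=2) = 15/64 ≈ 23.44%


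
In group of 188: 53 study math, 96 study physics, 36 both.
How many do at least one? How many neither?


|A∪B| = 53+96-36 = 113
Neither = 188-113 = 75

At least one: 113; Neither: 75


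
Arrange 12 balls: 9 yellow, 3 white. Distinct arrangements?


12!/(9!×3!) = 220

220


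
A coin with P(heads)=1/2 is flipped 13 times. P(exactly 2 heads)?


Binomial: P(X=2) = C(13,2)×p^2×(1-p)^11
= 78 × 1/4 × 1/2048 = 39/4096

P(X=2) = 39/4096 ≈ 0.95%


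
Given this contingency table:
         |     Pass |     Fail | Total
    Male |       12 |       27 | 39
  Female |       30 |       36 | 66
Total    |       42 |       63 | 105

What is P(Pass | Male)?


P(Pass | Male) = 12/(12+27) = 12/39 = 4/13

P(Pass|Male) = 4/13 ≈ 30.77%


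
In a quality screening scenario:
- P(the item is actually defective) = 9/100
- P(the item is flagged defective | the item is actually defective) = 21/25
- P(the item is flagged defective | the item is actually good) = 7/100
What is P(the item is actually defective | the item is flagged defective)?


Using Bayes' theorem:
P(A|B) = P(B|A)·P(A) / P(B)

P(the item is flagged defective) = 21/25 × 9/100 + 7/100 × 91/100
= 189/2500 + 637/10000 = 1393/10000

P(the item is actually defective|the item is flagged defective) = (189/2500) / (1393/10000) = 108/199

P(the item is actually defective|the item is flagged defective) = 108/199 ≈ 54.27%


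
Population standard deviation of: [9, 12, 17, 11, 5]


Mean = 54/5
  (9-54/5)²=81/25
  (12-54/5)²=36/25
  (17-54/5)²=961/25
  (11-54/5)²=1/25
  (5-54/5)²=841/25
Σ(x-μ)² = 384/5
σ² = (384/5)/5 = 384/25

σ = √(384/25) ≈ 3.9192


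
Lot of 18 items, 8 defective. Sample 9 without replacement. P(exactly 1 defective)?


Hypergeometric: C(8,1)×C(10,8)/C(18,9)
= 8×45/48620 = 18/2431

P(X=1) = 18/2431 ≈ 0.74%


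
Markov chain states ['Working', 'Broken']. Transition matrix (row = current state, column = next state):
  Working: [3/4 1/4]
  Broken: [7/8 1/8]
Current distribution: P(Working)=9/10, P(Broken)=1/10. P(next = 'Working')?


P(next=Working) = Σᵢ P(now=i)×P(i→Working)
= 9/10×3/4 + 1/10×7/8
= 27/40 + 7/80 = 61/80

P = 61/80 ≈ 0.7625


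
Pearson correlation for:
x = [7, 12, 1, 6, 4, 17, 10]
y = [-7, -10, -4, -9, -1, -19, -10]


n=7, Σx=57, Σy=-60, Σxy=-654, Σx²=635, Σy²=708
r = (7×(-654) - 57×(-60))/√((7×635 - 57²)(7×708 - (-60)²))
= -1158/√(1196×1356) = -1158/√1621776 ≈ -1158/1273.4897 ≈ -0.9093

r ≈ -0.9093


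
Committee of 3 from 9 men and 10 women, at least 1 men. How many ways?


Count by #men:
  1M,2W: C(9,1)×C(10,2)=405
  2M,1W: C(9,2)×C(10,1)=360
  3M,0W: C(9,3)×C(10,0)=84
Total = 849

849


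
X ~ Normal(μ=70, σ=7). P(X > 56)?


z = (56-70)/7 = -2.0
P(X > 56) = 1 - P(Z ≤ -2.0) = 1 - 0.0228 = 0.9772

P(X > 56) ≈ 0.9772


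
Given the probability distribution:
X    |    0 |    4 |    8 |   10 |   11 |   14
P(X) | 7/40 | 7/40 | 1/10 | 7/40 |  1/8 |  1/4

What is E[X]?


E[X] = Σ x·P(X=x)
= (0)×(7/40) + (4)×(7/40) + (8)×(1/10) + (10)×(7/40) + (11)×(1/8) + (14)×(1/4)
= 65/8

E[X] = 65/8


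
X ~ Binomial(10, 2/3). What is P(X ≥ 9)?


P(X ≥ 9) = Σ P(X=i) for i=9..10
P(X=9) = 5120/59049
P(X=10) = 1024/59049
Sum = 2048/19683

P(X ≥ 9) = 2048/19683 ≈ 10.40%


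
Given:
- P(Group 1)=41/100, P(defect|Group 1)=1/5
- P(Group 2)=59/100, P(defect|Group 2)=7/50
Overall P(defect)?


P(B) = Σ P(B|Aᵢ)×P(Aᵢ)
  1/5×41/100 = 41/500
  7/50×59/100 = 413/5000
Sum = 823/5000

P(defect) = 823/5000 ≈ 16.46%


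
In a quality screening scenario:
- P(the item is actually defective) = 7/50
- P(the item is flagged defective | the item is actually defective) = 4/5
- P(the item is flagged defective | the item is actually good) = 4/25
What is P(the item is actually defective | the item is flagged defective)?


Using Bayes' theorem:
P(A|B) = P(B|A)·P(A) / P(B)

P(the item is flagged defective) = 4/5 × 7/50 + 4/25 × 43/50
= 14/125 + 86/625 = 156/625

P(the item is actually defective|the item is flagged defective) = (14/125) / (156/625) = 35/78

P(the item is actually defective|the item is flagged defective) = 35/78 ≈ 44.87%


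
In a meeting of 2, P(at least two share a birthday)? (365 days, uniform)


P(all different) = Π(365-i)/365 for i=0..1
= 0.997260
P(match) = 1 - 0.997260 = 0.002740

P ≈ 0.0027 ≈ 0.27%


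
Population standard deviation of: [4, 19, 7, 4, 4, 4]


Mean = 42/6 = 7
  (4-7)²=9
  (19-7)²=144
  (7-7)²=0
  (4-7)²=9
  (4-7)²=9
  (4-7)²=9
Σ(x-μ)² = 180
σ² = 180/6 = 30

σ = √(30) ≈ 5.4772


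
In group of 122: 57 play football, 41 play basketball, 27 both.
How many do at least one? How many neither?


|A∪B| = 57+41-27 = 71
Neither = 122-71 = 51

At least one: 71; Neither: 51


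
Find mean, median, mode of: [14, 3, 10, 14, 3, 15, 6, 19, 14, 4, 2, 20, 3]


Sorted: [2, 3, 3, 3, 4, 6, 10, 14, 14, 14, 15, 19, 20]
Mean = 127/13
Median = 10
Freq: {14: 3, 3: 3, 10: 1, 15: 1, 6: 1, 19: 1, 4: 1, 2: 1, 20: 1}
Mode: [3, 14]

Mean=127/13, Median=10, Mode=[3, 14]


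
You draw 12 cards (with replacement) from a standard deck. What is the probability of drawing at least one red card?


P(not a red card) = 26/52 = 1/2
P(none in 12 draws) = (1/2)^12 = 1/4096
P(≥1 red card) = 1 - 1/4096 = 4095/4096

P = 4095/4096 ≈ 99.98%


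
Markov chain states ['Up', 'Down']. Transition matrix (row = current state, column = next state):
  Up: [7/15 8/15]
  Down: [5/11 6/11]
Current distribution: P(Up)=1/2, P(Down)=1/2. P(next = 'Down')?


P(next=Down) = Σᵢ P(now=i)×P(i→Down)
= 1/2×8/15 + 1/2×6/11
= 4/15 + 3/11 = 89/165

P = 89/165 ≈ 0.5394


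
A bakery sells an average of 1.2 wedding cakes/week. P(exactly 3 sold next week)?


Poisson(λ=1.2): P(X=3) = e^(-λ)×λ^k/k!
= e^(-1.2) × 1.2^3 / 3!
≈ 0.3011942119 × 1.728 / 6 ≈ 0.086744

P(X=3) ≈ 0.086744 ≈ 8.67%


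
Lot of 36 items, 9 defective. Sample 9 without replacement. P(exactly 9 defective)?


Hypergeometric: C(9,9)×C(27,0)/C(36,9)
= 1×1/94143280 = 1/94143280

P(X=9) = 1/94143280 ≈ 0.00%


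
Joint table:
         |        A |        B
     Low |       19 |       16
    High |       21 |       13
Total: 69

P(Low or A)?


P(Low∨A) = P(Low) + P(A) - P(Low∧A)
= (35 + 40 - 19)/69 = 56/69

P = 56/69 ≈ 81.16%


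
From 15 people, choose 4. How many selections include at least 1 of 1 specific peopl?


Complement: C(15,4) - C(14,4) = 1365 - 1001 = 364

364


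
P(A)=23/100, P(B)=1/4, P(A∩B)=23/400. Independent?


P(A)×P(B) = 23/400
P(A∩B) = 23/400
Equal ✓ → Independent

Yes, independent


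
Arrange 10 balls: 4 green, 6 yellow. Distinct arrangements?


10!/(4!×6!) = 210

210


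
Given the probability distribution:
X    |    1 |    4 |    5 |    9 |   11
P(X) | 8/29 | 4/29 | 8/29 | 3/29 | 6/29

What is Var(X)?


E[X] = 157/29
E[X²] = 1241/29
Var(X) = E[X²] - (E[X])² = 1241/29 - 24649/841 = 11340/841

Var(X) = 11340/841 ≈ 13.4839


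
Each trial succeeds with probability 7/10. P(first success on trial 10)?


Geometric: P(X=10) = (1-p)^(k-1)×p = (3/10)^9×7/10 = 137781/10000000000

P(X=10) = 137781/10000000000 ≈ 0.00%


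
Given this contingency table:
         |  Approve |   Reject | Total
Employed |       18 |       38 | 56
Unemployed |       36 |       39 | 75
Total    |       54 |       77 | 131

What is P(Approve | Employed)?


P(Approve | Employed) = 18/(18+38) = 18/56 = 9/28

P(Approve|Employed) = 9/28 ≈ 32.14%


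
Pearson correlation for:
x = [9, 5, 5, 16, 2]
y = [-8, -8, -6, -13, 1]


n=5, Σx=37, Σy=-34, Σxy=-348, Σx²=391, Σy²=334
r = (5×(-348) - 37×(-34))/√((5×391 - 37²)(5×334 - (-34)²))
= -482/√(586×514) = -482/√301204 ≈ -482/548.8206 ≈ -0.8782

r ≈ -0.8782
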